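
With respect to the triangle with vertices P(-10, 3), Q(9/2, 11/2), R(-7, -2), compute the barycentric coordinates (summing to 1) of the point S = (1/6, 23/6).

(1/6, 2/3, 1/6)

Signed area of the reference triangle: [PQR] = ½·((-10)·(11/2−(-2)) + (9/2)·(-2−3) + (-7)·(3−(11/2))) = ½·(-75 − 45/2 + 35/2) = -40.
[SQR] = ½·((1/6)·(11/2−(-2)) + (9/2)·(-2−(23/6)) + (-7)·(23/6−(11/2))) = ½·(5/4 − 105/4 + 35/3) = -20/3, so the P-coordinate is (-20/3)/(-40) = 1/6.
[PSR] = ½·((-10)·(23/6−(-2)) + (1/6)·(-2−3) + (-7)·(3−(23/6))) = ½·(-175/3 − 5/6 + 35/6) = -80/3, so the Q-coordinate is 2/3.
[PQS] = ½·((-10)·(11/2−(23/6)) + (9/2)·(23/6−3) + (1/6)·(3−(11/2))) = ½·(-50/3 + 15/4 − 5/12) = -20/3, so the R-coordinate is 1/6.
Check: 1/6 + 2/3 + 1/6 = 1.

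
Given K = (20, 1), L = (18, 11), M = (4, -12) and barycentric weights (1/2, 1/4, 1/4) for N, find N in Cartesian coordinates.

N = (1/2)·K + (1/4)·L + (1/4)·M.
x-coordinate: (1/2)·20 + (1/4)·18 + (1/4)·4 = 31/2.
y-coordinate: (1/2)·1 + (1/4)·11 + (1/4)·(-12) = 1/4.

(31/2, 1/4)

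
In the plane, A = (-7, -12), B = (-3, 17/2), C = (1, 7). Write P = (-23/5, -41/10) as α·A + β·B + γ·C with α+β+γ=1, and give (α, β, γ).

Signed area of the reference triangle: [ABC] = ½·((-7)·(17/2−7) + (-3)·(7−(-12)) + 1·(-12−(17/2))) = ½·(-21/2 − 57 − 41/2) = -44.
[PBC] = ½·((-23/5)·(17/2−7) + (-3)·(7−(-41/10)) + 1·(-41/10−(17/2))) = ½·(-69/10 − 333/10 − 63/5) = -132/5, so the A-coordinate is (-132/5)/(-44) = 3/5.
[APC] = ½·((-7)·(-41/10−7) + (-23/5)·(7−(-12)) + 1·(-12−(-41/10))) = ½·(777/10 − 437/5 − 79/10) = -44/5, so the B-coordinate is 1/5.
[ABP] = ½·((-7)·(17/2−(-41/10)) + (-3)·(-41/10−(-12)) + (-23/5)·(-12−(17/2))) = ½·(-441/5 − 237/10 + 943/10) = -44/5, so the C-coordinate is 1/5.
Check: 3/5 + 1/5 + 1/5 = 1.

(3/5, 1/5, 1/5)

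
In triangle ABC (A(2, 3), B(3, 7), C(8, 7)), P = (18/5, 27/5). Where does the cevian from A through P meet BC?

(14/3, 7)

Barycentric coordinates of P with respect to ABC: (2/5, 2/5, 1/5).
On side BC the A-coordinate is zero; dropping P's A-weight 2/5 and renormalizing the remaining 2/5 : 1/5 gives weights 2/3, 1/3 on B, C.
Q = (2/3)·(3, 7) + (1/3)·(8, 7) = (14/3, 7).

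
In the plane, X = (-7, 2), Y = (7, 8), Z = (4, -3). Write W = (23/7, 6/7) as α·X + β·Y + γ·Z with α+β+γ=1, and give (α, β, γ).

(1/7, 2/7, 4/7)

Signed area of the reference triangle: [XYZ] = ½·((-7)·(8−(-3)) + 7·(-3−2) + 4·(2−8)) = ½·(-77 − 35 − 24) = -68.
[WYZ] = ½·((23/7)·(8−(-3)) + 7·(-3−(6/7)) + 4·(6/7−8)) = ½·(253/7 − 27 − 200/7) = -68/7, so the X-coordinate is (-68/7)/(-68) = 1/7.
[XWZ] = ½·((-7)·(6/7−(-3)) + (23/7)·(-3−2) + 4·(2−(6/7))) = ½·(-27 − 115/7 + 32/7) = -136/7, so the Y-coordinate is 2/7.
[XYW] = ½·((-7)·(8−(6/7)) + 7·(6/7−2) + (23/7)·(2−8)) = ½·(-50 − 8 − 138/7) = -272/7, so the Z-coordinate is 4/7.
Check: 1/7 + 2/7 + 4/7 = 1.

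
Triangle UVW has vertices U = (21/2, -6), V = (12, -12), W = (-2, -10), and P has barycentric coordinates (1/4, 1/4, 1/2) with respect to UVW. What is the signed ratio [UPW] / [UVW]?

The signed ratio [UPW]/[UVW] equals the barycentric coordinate of P at vertex V, which is 1/4.

1/4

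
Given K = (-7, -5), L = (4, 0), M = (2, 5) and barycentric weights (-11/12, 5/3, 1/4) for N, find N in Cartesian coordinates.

(163/12, 35/6)

N = (-11/12)·K + (5/3)·L + (1/4)·M.
x-coordinate: (-11/12)·(-7) + (5/3)·4 + (1/4)·2 = 163/12.
y-coordinate: (-11/12)·(-5) + (5/3)·0 + (1/4)·5 = 35/6.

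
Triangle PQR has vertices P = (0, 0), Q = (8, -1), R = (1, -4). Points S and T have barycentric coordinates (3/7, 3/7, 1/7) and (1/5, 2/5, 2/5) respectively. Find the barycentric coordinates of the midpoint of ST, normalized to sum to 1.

Since both coordinate triples sum to 1, the midpoint's barycentrics are the componentwise average.
(3/7+1/5)/2 = 11/35; similarly 29/70 and 19/70.

(11/35, 29/70, 19/70)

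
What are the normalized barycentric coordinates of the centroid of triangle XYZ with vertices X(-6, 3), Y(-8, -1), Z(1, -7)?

The centroid is the average of the vertices, so each weight is 1/3.

(1/3, 1/3, 1/3)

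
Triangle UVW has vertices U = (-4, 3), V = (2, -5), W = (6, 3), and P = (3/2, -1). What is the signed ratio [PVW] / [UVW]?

1/4

[UVW] = ½·((-4)·(-5−3) + 2·(3−3) + 6·(3−(-5))) = ½·(32 + 0 + 48) = 40.
[PVW] = ½·((3/2)·(-5−3) + 2·(3−(-1)) + 6·(-1−(-5))) = ½·(-12 + 8 + 24) = 10, so the ratio is 10/40 = 1/4.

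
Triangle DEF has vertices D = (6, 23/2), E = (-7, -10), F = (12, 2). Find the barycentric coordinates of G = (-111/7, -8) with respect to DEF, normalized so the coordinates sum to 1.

Signed area of the reference triangle: [DEF] = ½·(6·(-10−2) + (-7)·(2−(23/2)) + 12·(23/2−(-10))) = ½·(-72 + 133/2 + 258) = 505/4.
[GEF] = ½·((-111/7)·(-10−2) + (-7)·(2−(-8)) + 12·(-8−(-10))) = ½·(1332/7 − 70 + 24) = 505/7, so the D-coordinate is (505/7)/(505/4) = 4/7.
[DGF] = ½·(6·(-8−2) + (-111/7)·(2−(23/2)) + 12·(23/2−(-8))) = ½·(-60 + 2109/14 + 234) = 4545/28, so the E-coordinate is 9/7.
[DEG] = ½·(6·(-10−(-8)) + (-7)·(-8−(23/2)) + (-111/7)·(23/2−(-10))) = ½·(-12 + 273/2 − 4773/14) = -1515/14, so the F-coordinate is -6/7.
Check: 4/7 + 9/7 − 6/7 = 1.

(4/7, 9/7, -6/7)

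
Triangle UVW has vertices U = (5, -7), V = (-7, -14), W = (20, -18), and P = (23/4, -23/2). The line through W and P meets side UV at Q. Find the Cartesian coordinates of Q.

Barycentric coordinates of P with respect to UVW: (1/2, 1/4, 1/4).
On side UV the W-coordinate is zero; dropping P's W-weight 1/4 and renormalizing the remaining 1/2 : 1/4 gives weights 2/3, 1/3 on U, V.
Q = (2/3)·(5, -7) + (1/3)·(-7, -14) = (1, -28/3).

(1, -28/3)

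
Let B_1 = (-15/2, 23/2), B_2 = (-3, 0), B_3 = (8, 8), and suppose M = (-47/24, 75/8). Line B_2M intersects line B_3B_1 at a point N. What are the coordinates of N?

Barycentric coordinates of M with respect to B_1B_2B_3: (7/12, 1/12, 1/3).
On side B_3B_1 the B_2-coordinate is zero; dropping M's B_2-weight 1/12 and renormalizing the remaining 1/3 : 7/12 gives weights 4/11, 7/11 on B_3, B_1.
N = (4/11)·(8, 8) + (7/11)·(-15/2, 23/2) = (-41/22, 225/22).

(-41/22, 225/22)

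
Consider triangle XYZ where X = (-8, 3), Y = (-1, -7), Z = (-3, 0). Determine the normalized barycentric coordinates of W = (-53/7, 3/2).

(1, 3/14, -3/14)

Signed area of the reference triangle: [XYZ] = ½·((-8)·(-7−0) + (-1)·(0−3) + (-3)·(3−(-7))) = ½·(56 + 3 − 30) = 29/2.
[WYZ] = ½·((-53/7)·(-7−0) + (-1)·(0−(3/2)) + (-3)·(3/2−(-7))) = ½·(53 + 3/2 − 51/2) = 29/2, so the X-coordinate is (29/2)/(29/2) = 1.
[XWZ] = ½·((-8)·(3/2−0) + (-53/7)·(0−3) + (-3)·(3−(3/2))) = ½·(-12 + 159/7 − 9/2) = 87/28, so the Y-coordinate is 3/14.
[XYW] = ½·((-8)·(-7−(3/2)) + (-1)·(3/2−3) + (-53/7)·(3−(-7))) = ½·(68 + 3/2 − 530/7) = -87/28, so the Z-coordinate is -3/14.
Check: 1 + 3/14 − 3/14 = 1.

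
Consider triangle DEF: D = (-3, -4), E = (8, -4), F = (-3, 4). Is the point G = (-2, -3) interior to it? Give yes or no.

Barycentric coordinates of G: (69/88, 1/11, 1/8).
The three coordinates are positive, positive, positive; a point is interior exactly when all three are positive.

yes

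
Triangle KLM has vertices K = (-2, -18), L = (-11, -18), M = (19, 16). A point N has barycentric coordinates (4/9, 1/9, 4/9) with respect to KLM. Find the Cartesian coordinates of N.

N = (4/9)·K + (1/9)·L + (4/9)·M.
x-coordinate: (4/9)·(-2) + (1/9)·(-11) + (4/9)·19 = 19/3.
y-coordinate: (4/9)·(-18) + (1/9)·(-18) + (4/9)·16 = -26/9.

(19/3, -26/9)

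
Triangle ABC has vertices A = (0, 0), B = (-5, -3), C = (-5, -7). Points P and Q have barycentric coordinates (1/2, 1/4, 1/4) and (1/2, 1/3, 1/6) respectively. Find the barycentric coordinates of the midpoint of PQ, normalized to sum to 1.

Since both coordinate triples sum to 1, the midpoint's barycentrics are the componentwise average.
(1/2+1/2)/2 = 1/2; similarly 7/24 and 5/24.

(1/2, 7/24, 5/24)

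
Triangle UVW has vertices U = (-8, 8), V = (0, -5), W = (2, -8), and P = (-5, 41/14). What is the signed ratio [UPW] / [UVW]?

19/14

[UVW] = ½·((-8)·(-5−(-8)) + 0·(-8−8) + 2·(8−(-5))) = ½·(-24 + 0 + 26) = 1.
[UPW] = ½·((-8)·(41/14−(-8)) + (-5)·(-8−8) + 2·(8−(41/14))) = ½·(-612/7 + 80 + 71/7) = 19/14, so the ratio is (19/14)/1 = 19/14.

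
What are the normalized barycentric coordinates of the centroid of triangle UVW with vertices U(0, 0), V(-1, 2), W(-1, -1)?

(1/3, 1/3, 1/3)

The centroid is the average of the vertices, so each weight is 1/3.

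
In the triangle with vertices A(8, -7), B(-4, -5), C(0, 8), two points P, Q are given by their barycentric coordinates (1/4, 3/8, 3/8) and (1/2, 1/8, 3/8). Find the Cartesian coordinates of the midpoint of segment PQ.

(2, -7/8)

Barycentric coordinates of the midpoint are the average: (3/8, 1/4, 3/8).
Converting: (3/8)·A + (1/4)·B + (3/8)·C = (2, -7/8).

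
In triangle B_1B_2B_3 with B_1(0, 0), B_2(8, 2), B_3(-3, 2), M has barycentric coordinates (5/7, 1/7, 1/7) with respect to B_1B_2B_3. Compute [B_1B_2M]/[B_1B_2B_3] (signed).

1/7

The signed ratio [B_1B_2M]/[B_1B_2B_3] equals the barycentric coordinate of M at vertex B_3, which is 1/7.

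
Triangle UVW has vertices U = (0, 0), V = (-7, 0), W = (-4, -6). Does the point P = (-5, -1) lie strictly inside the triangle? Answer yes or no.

Barycentric coordinates of P: (3/14, 13/21, 1/6).
The three coordinates are positive, positive, positive; a point is interior exactly when all three are positive.

yes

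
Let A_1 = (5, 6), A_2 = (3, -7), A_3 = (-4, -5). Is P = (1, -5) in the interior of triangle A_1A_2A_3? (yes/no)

yes

Barycentric coordinates of P: (2/19, 11/19, 6/19).
The three coordinates are positive, positive, positive; a point is interior exactly when all three are positive.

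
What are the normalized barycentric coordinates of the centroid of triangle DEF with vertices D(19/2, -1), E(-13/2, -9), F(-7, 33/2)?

(1/3, 1/3, 1/3)

The centroid is the average of the vertices, so each weight is 1/3.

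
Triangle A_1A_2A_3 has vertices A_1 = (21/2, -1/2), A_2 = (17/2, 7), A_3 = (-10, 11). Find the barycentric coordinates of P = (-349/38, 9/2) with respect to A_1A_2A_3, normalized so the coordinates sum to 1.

Signed area of the reference triangle: [A_1A_2A_3] = ½·((21/2)·(7−11) + (17/2)·(11−(-1/2)) + (-10)·(-1/2−7)) = ½·(-42 + 391/4 + 75) = 523/8.
[PA_2A_3] = ½·((-349/38)·(7−11) + (17/2)·(11−(9/2)) + (-10)·(9/2−7)) = ½·(698/19 + 221/4 + 25) = 8891/152, so the A_1-coordinate is (8891/152)/(523/8) = 17/19.
[A_1PA_3] = ½·((21/2)·(9/2−11) + (-349/38)·(11−(-1/2)) + (-10)·(-1/2−(9/2))) = ½·(-273/4 − 8027/76 + 50) = -4707/76, so the A_2-coordinate is -18/19.
[A_1A_2P] = ½·((21/2)·(7−(9/2)) + (17/2)·(9/2−(-1/2)) + (-349/38)·(-1/2−7)) = ½·(105/4 + 85/2 + 5235/76) = 2615/38, so the A_3-coordinate is 20/19.

(17/19, -18/19, 20/19)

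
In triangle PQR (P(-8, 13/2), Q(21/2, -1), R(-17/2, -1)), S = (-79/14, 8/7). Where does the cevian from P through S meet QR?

(-47/10, -1)

Barycentric coordinates of S with respect to PQR: (2/7, 1/7, 4/7).
On side QR the P-coordinate is zero; dropping S's P-weight 2/7 and renormalizing the remaining 1/7 : 4/7 gives weights 1/5, 4/5 on Q, R.
T = (1/5)·(21/2, -1) + (4/5)·(-17/2, -1) = (-47/10, -1).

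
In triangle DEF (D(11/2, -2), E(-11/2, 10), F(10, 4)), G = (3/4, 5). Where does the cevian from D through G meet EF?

(-13/8, 17/2)

Barycentric coordinates of G with respect to DEF: (1/3, 1/2, 1/6).
On side EF the D-coordinate is zero; dropping G's D-weight 1/3 and renormalizing the remaining 1/2 : 1/6 gives weights 3/4, 1/4 on E, F.
H = (3/4)·(-11/2, 10) + (1/4)·(10, 4) = (-13/8, 17/2).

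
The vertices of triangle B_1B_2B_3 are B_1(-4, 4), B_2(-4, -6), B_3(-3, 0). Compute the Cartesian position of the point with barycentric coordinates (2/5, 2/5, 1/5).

(-19/5, -4/5)

M = (2/5)·B_1 + (2/5)·B_2 + (1/5)·B_3.
x-coordinate: (2/5)·(-4) + (2/5)·(-4) + (1/5)·(-3) = -19/5.
y-coordinate: (2/5)·4 + (2/5)·(-6) + (1/5)·0 = -4/5.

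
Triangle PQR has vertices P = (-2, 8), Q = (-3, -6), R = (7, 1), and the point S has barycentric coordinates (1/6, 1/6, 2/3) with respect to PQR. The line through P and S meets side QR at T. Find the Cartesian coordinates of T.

(5, -2/5)

Line PS meets QR where the P-coordinate vanishes; zeroing S's P-weight and renormalizing leaves Q, R-weights 1/6 : 2/3 → (1/5, 4/5).
So T = (1/5)·Q + (4/5)·R = (5, -2/5).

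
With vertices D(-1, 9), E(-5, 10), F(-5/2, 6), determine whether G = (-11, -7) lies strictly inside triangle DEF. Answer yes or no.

Barycentric coordinates of G: (-133/27, 4/9, 148/27).
The three coordinates are negative, positive, positive; a point is interior exactly when all three are positive.

no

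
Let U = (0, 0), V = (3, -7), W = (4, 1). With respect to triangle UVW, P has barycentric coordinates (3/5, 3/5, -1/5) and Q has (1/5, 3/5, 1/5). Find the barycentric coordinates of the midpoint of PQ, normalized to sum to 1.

(2/5, 3/5, 0)

Since both coordinate triples sum to 1, the midpoint's barycentrics are the componentwise average.
(3/5+1/5)/2 = 2/5; similarly 3/5 and 0.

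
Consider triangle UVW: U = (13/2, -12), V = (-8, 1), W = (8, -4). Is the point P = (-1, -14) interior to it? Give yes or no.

Barycentric coordinates of P: (410/271, 114/271, -253/271).
The three coordinates are positive, positive, negative; a point is interior exactly when all three are positive.

no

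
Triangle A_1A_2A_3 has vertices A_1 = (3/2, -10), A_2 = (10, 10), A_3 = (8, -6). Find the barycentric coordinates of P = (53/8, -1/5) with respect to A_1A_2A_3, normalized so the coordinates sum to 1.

Signed area of the reference triangle: [A_1A_2A_3] = ½·((3/2)·(10−(-6)) + 10·(-6−(-10)) + 8·(-10−10)) = ½·(24 + 40 − 160) = -48.
[PA_2A_3] = ½·((53/8)·(10−(-6)) + 10·(-6−(-1/5)) + 8·(-1/5−10)) = ½·(106 − 58 − 408/5) = -84/5, so the A_1-coordinate is (-84/5)/(-48) = 7/20.
[A_1PA_3] = ½·((3/2)·(-1/5−(-6)) + (53/8)·(-6−(-10)) + 8·(-10−(-1/5))) = ½·(87/10 + 53/2 − 392/5) = -108/5, so the A_2-coordinate is 9/20.
[A_1A_2P] = ½·((3/2)·(10−(-1/5)) + 10·(-1/5−(-10)) + (53/8)·(-10−10)) = ½·(153/10 + 98 − 265/2) = -48/5, so the A_3-coordinate is 1/5.
Check: 7/20 + 9/20 + 1/5 = 1.

(7/20, 9/20, 1/5)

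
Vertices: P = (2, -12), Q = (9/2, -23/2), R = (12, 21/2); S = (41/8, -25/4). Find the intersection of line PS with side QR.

Barycentric coordinates of S with respect to PQR: (1/2, 1/4, 1/4).
On side QR the P-coordinate is zero; dropping S's P-weight 1/2 and renormalizing the remaining 1/4 : 1/4 gives weights 1/2, 1/2 on Q, R.
T = (1/2)·(9/2, -23/2) + (1/2)·(12, 21/2) = (33/4, -1/2).

(33/4, -1/2)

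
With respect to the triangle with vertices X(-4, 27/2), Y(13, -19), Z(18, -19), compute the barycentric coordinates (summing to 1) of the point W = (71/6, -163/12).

Signed area of the reference triangle: [XYZ] = ½·((-4)·(-19−(-19)) + 13·(-19−(27/2)) + 18·(27/2−(-19))) = ½·(0 − 845/2 + 585) = 325/4.
[WYZ] = ½·((71/6)·(-19−(-19)) + 13·(-19−(-163/12)) + 18·(-163/12−(-19))) = ½·(0 − 845/12 + 195/2) = 325/24, so the X-coordinate is (325/24)/(325/4) = 1/6.
[XWZ] = ½·((-4)·(-163/12−(-19)) + (71/6)·(-19−(27/2)) + 18·(27/2−(-163/12))) = ½·(-65/3 − 4615/12 + 975/2) = 325/8, so the Y-coordinate is 1/2.
[XYW] = ½·((-4)·(-19−(-163/12)) + 13·(-163/12−(27/2)) + (71/6)·(27/2−(-19))) = ½·(65/3 − 4225/12 + 4615/12) = 325/12, so the Z-coordinate is 1/3.
Check: 1/6 + 1/2 + 1/3 = 1.

(1/6, 1/2, 1/3)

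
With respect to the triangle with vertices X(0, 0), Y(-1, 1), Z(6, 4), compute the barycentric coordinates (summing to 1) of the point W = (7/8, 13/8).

Signed area of the reference triangle: [XYZ] = ½·(0·(1−4) + (-1)·(4−0) + 6·(0−1)) = ½·(0 − 4 − 6) = -5.
[WYZ] = ½·((7/8)·(1−4) + (-1)·(4−(13/8)) + 6·(13/8−1)) = ½·(-21/8 − 19/8 + 15/4) = -5/8, so the X-coordinate is (-5/8)/(-5) = 1/8.
[XWZ] = ½·(0·(13/8−4) + (7/8)·(4−0) + 6·(0−(13/8))) = ½·(0 + 7/2 − 39/4) = -25/8, so the Y-coordinate is 5/8.
[XYW] = ½·(0·(1−(13/8)) + (-1)·(13/8−0) + (7/8)·(0−1)) = ½·(0 − 13/8 − 7/8) = -5/4, so the Z-coordinate is 1/4.
Check: 1/8 + 5/8 + 1/4 = 1.

(1/8, 5/8, 1/4)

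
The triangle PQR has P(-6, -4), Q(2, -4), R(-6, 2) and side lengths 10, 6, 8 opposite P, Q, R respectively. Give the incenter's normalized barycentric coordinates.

(5/12, 1/4, 1/3)

The incenter has barycentric coordinates proportional to the opposite side lengths: (10 : 6 : 8).
Normalizing by 10+6+8 = 24 gives (5/12, 1/4, 1/3).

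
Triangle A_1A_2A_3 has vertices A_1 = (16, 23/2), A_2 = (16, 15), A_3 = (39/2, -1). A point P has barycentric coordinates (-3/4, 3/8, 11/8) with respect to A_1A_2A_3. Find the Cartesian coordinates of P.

(333/16, -35/8)

P = (-3/4)·A_1 + (3/8)·A_2 + (11/8)·A_3.
x-coordinate: (-3/4)·16 + (3/8)·16 + (11/8)·(39/2) = 333/16.
y-coordinate: (-3/4)·(23/2) + (3/8)·15 + (11/8)·(-1) = -35/8.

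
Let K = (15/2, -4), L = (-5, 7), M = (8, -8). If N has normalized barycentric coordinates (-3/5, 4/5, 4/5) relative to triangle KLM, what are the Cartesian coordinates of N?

N = (-3/5)·K + (4/5)·L + (4/5)·M.
x-coordinate: (-3/5)·(15/2) + (4/5)·(-5) + (4/5)·8 = -21/10.
y-coordinate: (-3/5)·(-4) + (4/5)·7 + (4/5)·(-8) = 8/5.

(-21/10, 8/5)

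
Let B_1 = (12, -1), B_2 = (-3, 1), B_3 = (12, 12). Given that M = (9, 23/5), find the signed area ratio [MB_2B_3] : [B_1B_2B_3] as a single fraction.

[B_1B_2B_3] = ½·(12·(1−12) + (-3)·(12−(-1)) + 12·(-1−1)) = ½·(-132 − 39 − 24) = -195/2.
[MB_2B_3] = ½·(9·(1−12) + (-3)·(12−(23/5)) + 12·(23/5−1)) = ½·(-99 − 111/5 + 216/5) = -39, so the ratio is (-39)/(-195/2) = 2/5.

2/5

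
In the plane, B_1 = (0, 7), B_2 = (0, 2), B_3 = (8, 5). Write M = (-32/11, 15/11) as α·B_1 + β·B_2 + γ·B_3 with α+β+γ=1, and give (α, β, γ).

(1/11, 14/11, -4/11)

Signed area of the reference triangle: [B_1B_2B_3] = ½·(0·(2−5) + 0·(5−7) + 8·(7−2)) = ½·(0 + 0 + 40) = 20.
[MB_2B_3] = ½·((-32/11)·(2−5) + 0·(5−(15/11)) + 8·(15/11−2)) = ½·(96/11 + 0 − 56/11) = 20/11, so the B_1-coordinate is (20/11)/20 = 1/11.
[B_1MB_3] = ½·(0·(15/11−5) + (-32/11)·(5−7) + 8·(7−(15/11))) = ½·(0 + 64/11 + 496/11) = 280/11, so the B_2-coordinate is 14/11.
[B_1B_2M] = ½·(0·(2−(15/11)) + 0·(15/11−7) + (-32/11)·(7−2)) = ½·(0 + 0 − 160/11) = -80/11, so the B_3-coordinate is -4/11.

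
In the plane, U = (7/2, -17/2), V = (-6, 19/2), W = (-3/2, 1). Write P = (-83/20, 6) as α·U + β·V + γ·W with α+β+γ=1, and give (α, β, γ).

(1/10, 7/10, 1/5)

Signed area of the reference triangle: [UVW] = ½·((7/2)·(19/2−1) + (-6)·(1−(-17/2)) + (-3/2)·(-17/2−(19/2))) = ½·(119/4 − 57 + 27) = -1/8.
[PVW] = ½·((-83/20)·(19/2−1) + (-6)·(1−6) + (-3/2)·(6−(19/2))) = ½·(-1411/40 + 30 + 21/4) = -1/80, so the U-coordinate is (-1/80)/(-1/8) = 1/10.
[UPW] = ½·((7/2)·(6−1) + (-83/20)·(1−(-17/2)) + (-3/2)·(-17/2−6)) = ½·(35/2 − 1577/40 + 87/4) = -7/80, so the V-coordinate is 7/10.
[UVP] = ½·((7/2)·(19/2−6) + (-6)·(6−(-17/2)) + (-83/20)·(-17/2−(19/2))) = ½·(49/4 − 87 + 747/10) = -1/40, so the W-coordinate is 1/5.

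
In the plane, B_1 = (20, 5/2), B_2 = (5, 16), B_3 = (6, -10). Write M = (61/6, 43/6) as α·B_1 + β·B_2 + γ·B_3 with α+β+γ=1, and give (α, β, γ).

(1/3, 1/2, 1/6)

Signed area of the reference triangle: [B_1B_2B_3] = ½·(20·(16−(-10)) + 5·(-10−(5/2)) + 6·(5/2−16)) = ½·(520 − 125/2 − 81) = 753/4.
[MB_2B_3] = ½·((61/6)·(16−(-10)) + 5·(-10−(43/6)) + 6·(43/6−16)) = ½·(793/3 − 515/6 − 53) = 251/4, so the B_1-coordinate is (251/4)/(753/4) = 1/3.
[B_1MB_3] = ½·(20·(43/6−(-10)) + (61/6)·(-10−(5/2)) + 6·(5/2−(43/6))) = ½·(1030/3 − 1525/12 − 28) = 753/8, so the B_2-coordinate is 1/2.
[B_1B_2M] = ½·(20·(16−(43/6)) + 5·(43/6−(5/2)) + (61/6)·(5/2−16)) = ½·(530/3 + 70/3 − 549/4) = 251/8, so the B_3-coordinate is 1/6.
Check: 1/3 + 1/2 + 1/6 = 1.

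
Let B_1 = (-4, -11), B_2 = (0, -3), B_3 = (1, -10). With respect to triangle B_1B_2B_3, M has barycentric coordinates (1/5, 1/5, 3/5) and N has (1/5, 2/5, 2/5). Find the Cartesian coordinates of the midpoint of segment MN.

Barycentric coordinates of the midpoint are the average: (1/5, 3/10, 1/2).
Converting: (1/5)·B_1 + (3/10)·B_2 + (1/2)·B_3 = (-3/10, -81/10).

(-3/10, -81/10)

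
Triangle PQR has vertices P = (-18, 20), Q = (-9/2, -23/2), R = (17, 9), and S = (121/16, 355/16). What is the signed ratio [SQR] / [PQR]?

[PQR] = ½·((-18)·(-23/2−9) + (-9/2)·(9−20) + 17·(20−(-23/2))) = ½·(369 + 99/2 + 1071/2) = 477.
[SQR] = ½·((121/16)·(-23/2−9) + (-9/2)·(9−(355/16)) + 17·(355/16−(-23/2))) = ½·(-4961/32 + 1899/32 + 9163/16) = 477/2, so the ratio is (477/2)/477 = 1/2.

1/2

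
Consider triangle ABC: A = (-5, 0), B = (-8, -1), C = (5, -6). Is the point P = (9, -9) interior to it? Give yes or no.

Barycentric coordinates of P: (-19/28, 3/14, 41/28).
The three coordinates are negative, positive, positive; a point is interior exactly when all three are positive.

no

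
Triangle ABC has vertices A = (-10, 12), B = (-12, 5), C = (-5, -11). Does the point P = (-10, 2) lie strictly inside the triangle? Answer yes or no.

yes

Barycentric coordinates of P: (11/81, 50/81, 20/81).
The three coordinates are positive, positive, positive; a point is interior exactly when all three are positive.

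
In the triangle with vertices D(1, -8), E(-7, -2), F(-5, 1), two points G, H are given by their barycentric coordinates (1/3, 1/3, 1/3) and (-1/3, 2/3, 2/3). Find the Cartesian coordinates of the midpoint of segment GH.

(-6, -1/2)

Barycentric coordinates of the midpoint are the average: (0, 1/2, 1/2).
Converting: 0·D + (1/2)·E + (1/2)·F = (-6, -1/2).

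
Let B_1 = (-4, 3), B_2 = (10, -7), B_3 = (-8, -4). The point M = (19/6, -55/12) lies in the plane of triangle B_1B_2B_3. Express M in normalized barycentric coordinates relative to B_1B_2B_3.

(1/6, 7/12, 1/4)

Signed area of the reference triangle: [B_1B_2B_3] = ½·((-4)·(-7−(-4)) + 10·(-4−3) + (-8)·(3−(-7))) = ½·(12 − 70 − 80) = -69.
[MB_2B_3] = ½·((19/6)·(-7−(-4)) + 10·(-4−(-55/12)) + (-8)·(-55/12−(-7))) = ½·(-19/2 + 35/6 − 58/3) = -23/2, so the B_1-coordinate is (-23/2)/(-69) = 1/6.
[B_1MB_3] = ½·((-4)·(-55/12−(-4)) + (19/6)·(-4−3) + (-8)·(3−(-55/12))) = ½·(7/3 − 133/6 − 182/3) = -161/4, so the B_2-coordinate is 7/12.
[B_1B_2M] = ½·((-4)·(-7−(-55/12)) + 10·(-55/12−3) + (19/6)·(3−(-7))) = ½·(29/3 − 455/6 + 95/3) = -69/4, so the B_3-coordinate is 1/4.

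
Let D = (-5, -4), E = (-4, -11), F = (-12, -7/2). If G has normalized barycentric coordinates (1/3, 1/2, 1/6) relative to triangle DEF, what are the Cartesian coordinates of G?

G = (1/3)·D + (1/2)·E + (1/6)·F.
x-coordinate: (1/3)·(-5) + (1/2)·(-4) + (1/6)·(-12) = -17/3.
y-coordinate: (1/3)·(-4) + (1/2)·(-11) + (1/6)·(-7/2) = -89/12.

(-17/3, -89/12)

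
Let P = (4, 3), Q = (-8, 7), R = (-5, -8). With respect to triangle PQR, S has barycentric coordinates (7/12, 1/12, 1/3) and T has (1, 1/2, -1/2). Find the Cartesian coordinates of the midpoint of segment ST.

Barycentric coordinates of the midpoint are the average: (19/24, 7/24, -1/12).
Converting: (19/24)·P + (7/24)·Q + (-1/12)·R = (5/4, 61/12).

(5/4, 61/12)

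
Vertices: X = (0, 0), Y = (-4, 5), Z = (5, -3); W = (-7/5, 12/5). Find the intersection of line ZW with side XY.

Barycentric coordinates of W with respect to XYZ: (1/5, 3/5, 1/5).
On side XY the Z-coordinate is zero; dropping W's Z-weight 1/5 and renormalizing the remaining 1/5 : 3/5 gives weights 1/4, 3/4 on X, Y.
V = (1/4)·(0, 0) + (3/4)·(-4, 5) = (-3, 15/4).

(-3, 15/4)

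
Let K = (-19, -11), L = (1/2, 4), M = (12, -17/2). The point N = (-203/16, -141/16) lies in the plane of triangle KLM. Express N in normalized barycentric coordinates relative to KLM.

(3/4, 1/8, 1/8)

Signed area of the reference triangle: [KLM] = ½·((-19)·(4−(-17/2)) + (1/2)·(-17/2−(-11)) + 12·(-11−4)) = ½·(-475/2 + 5/4 − 180) = -1665/8.
[NLM] = ½·((-203/16)·(4−(-17/2)) + (1/2)·(-17/2−(-141/16)) + 12·(-141/16−4)) = ½·(-5075/32 + 5/32 − 615/4) = -4995/32, so the K-coordinate is (-4995/32)/(-1665/8) = 3/4.
[KNM] = ½·((-19)·(-141/16−(-17/2)) + (-203/16)·(-17/2−(-11)) + 12·(-11−(-141/16))) = ½·(95/16 − 1015/32 − 105/4) = -1665/64, so the L-coordinate is 1/8.
[KLN] = ½·((-19)·(4−(-141/16)) + (1/2)·(-141/16−(-11)) + (-203/16)·(-11−4)) = ½·(-3895/16 + 35/32 + 3045/16) = -1665/64, so the M-coordinate is 1/8.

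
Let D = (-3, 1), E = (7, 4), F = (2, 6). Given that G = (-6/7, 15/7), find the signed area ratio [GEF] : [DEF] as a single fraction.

[DEF] = ½·((-3)·(4−6) + 7·(6−1) + 2·(1−4)) = ½·(6 + 35 − 6) = 35/2.
[GEF] = ½·((-6/7)·(4−6) + 7·(6−(15/7)) + 2·(15/7−4)) = ½·(12/7 + 27 − 26/7) = 25/2, so the ratio is (25/2)/(35/2) = 5/7.

5/7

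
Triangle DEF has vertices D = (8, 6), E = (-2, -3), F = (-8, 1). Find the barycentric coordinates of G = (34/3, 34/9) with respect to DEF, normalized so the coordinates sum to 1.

(1, 5/9, -5/9)

Signed area of the reference triangle: [DEF] = ½·(8·(-3−1) + (-2)·(1−6) + (-8)·(6−(-3))) = ½·(-32 + 10 − 72) = -47.
[GEF] = ½·((34/3)·(-3−1) + (-2)·(1−(34/9)) + (-8)·(34/9−(-3))) = ½·(-136/3 + 50/9 − 488/9) = -47, so the D-coordinate is (-47)/(-47) = 1.
[DGF] = ½·(8·(34/9−1) + (34/3)·(1−6) + (-8)·(6−(34/9))) = ½·(200/9 − 170/3 − 160/9) = -235/9, so the E-coordinate is 5/9.
[DEG] = ½·(8·(-3−(34/9)) + (-2)·(34/9−6) + (34/3)·(6−(-3))) = ½·(-488/9 + 40/9 + 102) = 235/9, so the F-coordinate is -5/9.
Check: 1 + 5/9 − 5/9 = 1.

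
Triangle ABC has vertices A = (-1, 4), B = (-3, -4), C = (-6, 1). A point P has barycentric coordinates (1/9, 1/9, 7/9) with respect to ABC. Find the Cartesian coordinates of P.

(-46/9, 7/9)

P = (1/9)·A + (1/9)·B + (7/9)·C.
x-coordinate: (1/9)·(-1) + (1/9)·(-3) + (7/9)·(-6) = -46/9.
y-coordinate: (1/9)·4 + (1/9)·(-4) + (7/9)·1 = 7/9.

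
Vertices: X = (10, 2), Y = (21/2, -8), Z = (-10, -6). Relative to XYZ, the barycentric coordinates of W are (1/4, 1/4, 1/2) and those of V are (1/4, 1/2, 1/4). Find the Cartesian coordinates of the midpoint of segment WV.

(43/16, -19/4)

Barycentric coordinates of the midpoint are the average: (1/4, 3/8, 3/8).
Converting: (1/4)·X + (3/8)·Y + (3/8)·Z = (43/16, -19/4).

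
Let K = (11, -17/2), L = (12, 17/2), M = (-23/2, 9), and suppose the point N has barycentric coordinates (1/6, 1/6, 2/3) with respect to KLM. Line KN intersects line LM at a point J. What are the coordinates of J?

Line KN meets LM where the K-coordinate vanishes; zeroing N's K-weight and renormalizing leaves L, M-weights 1/6 : 2/3 → (1/5, 4/5).
So J = (1/5)·L + (4/5)·M = (-34/5, 89/10).

(-34/5, 89/10)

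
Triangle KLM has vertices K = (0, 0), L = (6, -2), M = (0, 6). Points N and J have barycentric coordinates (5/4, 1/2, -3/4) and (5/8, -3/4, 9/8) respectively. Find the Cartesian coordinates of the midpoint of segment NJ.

(-3/4, 11/8)

Barycentric coordinates of the midpoint are the average: (15/16, -1/8, 3/16).
Converting: (15/16)·K + (-1/8)·L + (3/16)·M = (-3/4, 11/8).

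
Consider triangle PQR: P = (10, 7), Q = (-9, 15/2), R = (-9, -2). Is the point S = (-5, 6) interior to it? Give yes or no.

yes

Barycentric coordinates of S: (4/19, 232/361, 53/361).
The three coordinates are positive, positive, positive; a point is interior exactly when all three are positive.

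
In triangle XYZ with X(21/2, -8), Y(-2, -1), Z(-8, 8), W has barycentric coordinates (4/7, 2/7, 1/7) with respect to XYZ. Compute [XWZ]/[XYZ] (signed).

2/7

The signed ratio [XWZ]/[XYZ] equals the barycentric coordinate of W at vertex Y, which is 2/7.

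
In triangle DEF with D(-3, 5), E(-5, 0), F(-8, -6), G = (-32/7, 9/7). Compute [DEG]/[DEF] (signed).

1/7

[DEF] = ½·((-3)·(0−(-6)) + (-5)·(-6−5) + (-8)·(5−0)) = ½·(-18 + 55 − 40) = -3/2.
[DEG] = ½·((-3)·(0−(9/7)) + (-5)·(9/7−5) + (-32/7)·(5−0)) = ½·(27/7 + 130/7 − 160/7) = -3/14, so the ratio is (-3/14)/(-3/2) = 1/7.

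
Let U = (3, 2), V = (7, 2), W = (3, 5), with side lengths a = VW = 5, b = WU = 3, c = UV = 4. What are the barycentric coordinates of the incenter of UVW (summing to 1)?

(5/12, 1/4, 1/3)

The incenter has barycentric coordinates proportional to the opposite side lengths: (5 : 3 : 4).
Normalizing by 5+3+4 = 12 gives (5/12, 1/4, 1/3).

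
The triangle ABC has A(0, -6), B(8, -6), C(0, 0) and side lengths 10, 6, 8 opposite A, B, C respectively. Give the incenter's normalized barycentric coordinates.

The incenter has barycentric coordinates proportional to the opposite side lengths: (10 : 6 : 8).
Normalizing by 10+6+8 = 24 gives (5/12, 1/4, 1/3).

(5/12, 1/4, 1/3)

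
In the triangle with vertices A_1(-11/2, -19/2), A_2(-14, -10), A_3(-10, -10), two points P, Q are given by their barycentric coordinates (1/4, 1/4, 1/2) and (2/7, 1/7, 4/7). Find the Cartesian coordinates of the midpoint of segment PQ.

Barycentric coordinates of the midpoint are the average: (15/56, 11/56, 15/28).
Converting: (15/56)·A_1 + (11/56)·A_2 + (15/28)·A_3 = (-1073/112, -1105/112).

(-1073/112, -1105/112)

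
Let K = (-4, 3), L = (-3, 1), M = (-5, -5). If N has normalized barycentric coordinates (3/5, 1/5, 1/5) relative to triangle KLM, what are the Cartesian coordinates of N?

N = (3/5)·K + (1/5)·L + (1/5)·M.
x-coordinate: (3/5)·(-4) + (1/5)·(-3) + (1/5)·(-5) = -4.
y-coordinate: (3/5)·3 + (1/5)·1 + (1/5)·(-5) = 1.

(-4, 1)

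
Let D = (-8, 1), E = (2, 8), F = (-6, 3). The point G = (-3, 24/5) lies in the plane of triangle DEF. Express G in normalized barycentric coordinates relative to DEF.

(1/10, 2/5, 1/2)

Signed area of the reference triangle: [DEF] = ½·((-8)·(8−3) + 2·(3−1) + (-6)·(1−8)) = ½·(-40 + 4 + 42) = 3.
[GEF] = ½·((-3)·(8−3) + 2·(3−(24/5)) + (-6)·(24/5−8)) = ½·(-15 − 18/5 + 96/5) = 3/10, so the D-coordinate is (3/10)/3 = 1/10.
[DGF] = ½·((-8)·(24/5−3) + (-3)·(3−1) + (-6)·(1−(24/5))) = ½·(-72/5 − 6 + 114/5) = 6/5, so the E-coordinate is 2/5.
[DEG] = ½·((-8)·(8−(24/5)) + 2·(24/5−1) + (-3)·(1−8)) = ½·(-128/5 + 38/5 + 21) = 3/2, so the F-coordinate is 1/2.
Check: 1/10 + 2/5 + 1/2 = 1.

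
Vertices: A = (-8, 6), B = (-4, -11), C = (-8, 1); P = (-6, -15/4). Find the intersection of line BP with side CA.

Barycentric coordinates of P with respect to ABC: (1/4, 1/2, 1/4).
On side CA the B-coordinate is zero; dropping P's B-weight 1/2 and renormalizing the remaining 1/4 : 1/4 gives weights 1/2, 1/2 on C, A.
Q = (1/2)·(-8, 1) + (1/2)·(-8, 6) = (-8, 7/2).

(-8, 7/2)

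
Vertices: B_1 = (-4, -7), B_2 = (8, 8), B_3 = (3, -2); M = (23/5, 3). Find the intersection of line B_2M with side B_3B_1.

Barycentric coordinates of M with respect to B_1B_2B_3: (1/5, 3/5, 1/5).
On side B_3B_1 the B_2-coordinate is zero; dropping M's B_2-weight 3/5 and renormalizing the remaining 1/5 : 1/5 gives weights 1/2, 1/2 on B_3, B_1.
N = (1/2)·(3, -2) + (1/2)·(-4, -7) = (-1/2, -9/2).

(-1/2, -9/2)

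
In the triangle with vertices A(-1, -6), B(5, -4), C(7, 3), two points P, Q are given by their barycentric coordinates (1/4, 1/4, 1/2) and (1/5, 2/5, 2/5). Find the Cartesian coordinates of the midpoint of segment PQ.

Barycentric coordinates of the midpoint are the average: (9/40, 13/40, 9/20).
Converting: (9/40)·A + (13/40)·B + (9/20)·C = (91/20, -13/10).

(91/20, -13/10)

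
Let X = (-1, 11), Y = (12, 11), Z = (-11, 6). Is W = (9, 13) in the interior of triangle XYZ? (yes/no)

Barycentric coordinates of W: (61/65, 6/13, -2/5).
The three coordinates are positive, positive, negative; a point is interior exactly when all three are positive.

no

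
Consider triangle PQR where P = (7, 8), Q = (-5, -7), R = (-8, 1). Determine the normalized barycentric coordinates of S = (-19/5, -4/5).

Signed area of the reference triangle: [PQR] = ½·(7·(-7−1) + (-5)·(1−8) + (-8)·(8−(-7))) = ½·(-56 + 35 − 120) = -141/2.
[SQR] = ½·((-19/5)·(-7−1) + (-5)·(1−(-4/5)) + (-8)·(-4/5−(-7))) = ½·(152/5 − 9 − 248/5) = -141/10, so the P-coordinate is (-141/10)/(-141/2) = 1/5.
[PSR] = ½·(7·(-4/5−1) + (-19/5)·(1−8) + (-8)·(8−(-4/5))) = ½·(-63/5 + 133/5 − 352/5) = -141/5, so the Q-coordinate is 2/5.
[PQS] = ½·(7·(-7−(-4/5)) + (-5)·(-4/5−8) + (-19/5)·(8−(-7))) = ½·(-217/5 + 44 − 57) = -141/5, so the R-coordinate is 2/5.
Check: 1/5 + 2/5 + 2/5 = 1.

(1/5, 2/5, 2/5)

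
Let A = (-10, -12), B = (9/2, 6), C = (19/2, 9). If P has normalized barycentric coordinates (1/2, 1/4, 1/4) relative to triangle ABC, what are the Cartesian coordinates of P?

(-3/2, -9/4)

P = (1/2)·A + (1/4)·B + (1/4)·C.
x-coordinate: (1/2)·(-10) + (1/4)·(9/2) + (1/4)·(19/2) = -3/2.
y-coordinate: (1/2)·(-12) + (1/4)·6 + (1/4)·9 = -9/4.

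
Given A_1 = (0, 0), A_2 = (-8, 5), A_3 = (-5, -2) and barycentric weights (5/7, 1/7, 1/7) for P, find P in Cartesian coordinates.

P = (5/7)·A_1 + (1/7)·A_2 + (1/7)·A_3.
x-coordinate: (5/7)·0 + (1/7)·(-8) + (1/7)·(-5) = -13/7.
y-coordinate: (5/7)·0 + (1/7)·5 + (1/7)·(-2) = 3/7.

(-13/7, 3/7)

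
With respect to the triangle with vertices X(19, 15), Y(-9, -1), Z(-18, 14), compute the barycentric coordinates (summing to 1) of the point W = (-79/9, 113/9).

Signed area of the reference triangle: [XYZ] = ½·(19·(-1−14) + (-9)·(14−15) + (-18)·(15−(-1))) = ½·(-285 + 9 − 288) = -282.
[WYZ] = ½·((-79/9)·(-1−14) + (-9)·(14−(113/9)) + (-18)·(113/9−(-1))) = ½·(395/3 − 13 − 244) = -188/3, so the X-coordinate is (-188/3)/(-282) = 2/9.
[XWZ] = ½·(19·(113/9−14) + (-79/9)·(14−15) + (-18)·(15−(113/9))) = ½·(-247/9 + 79/9 − 44) = -94/3, so the Y-coordinate is 1/9.
[XYW] = ½·(19·(-1−(113/9)) + (-9)·(113/9−15) + (-79/9)·(15−(-1))) = ½·(-2318/9 + 22 − 1264/9) = -188, so the Z-coordinate is 2/3.
Check: 2/9 + 1/9 + 2/3 = 1.

(2/9, 1/9, 2/3)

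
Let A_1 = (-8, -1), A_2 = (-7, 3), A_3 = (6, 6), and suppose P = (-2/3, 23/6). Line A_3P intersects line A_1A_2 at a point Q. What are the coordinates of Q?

(-22/3, 5/3)

Barycentric coordinates of P with respect to A_1A_2A_3: (1/6, 1/3, 1/2).
On side A_1A_2 the A_3-coordinate is zero; dropping P's A_3-weight 1/2 and renormalizing the remaining 1/6 : 1/3 gives weights 1/3, 2/3 on A_1, A_2.
Q = (1/3)·(-8, -1) + (2/3)·(-7, 3) = (-22/3, 5/3).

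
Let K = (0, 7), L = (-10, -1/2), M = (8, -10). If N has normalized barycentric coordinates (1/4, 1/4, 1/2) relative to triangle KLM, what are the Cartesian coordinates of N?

N = (1/4)·K + (1/4)·L + (1/2)·M.
x-coordinate: (1/4)·0 + (1/4)·(-10) + (1/2)·8 = 3/2.
y-coordinate: (1/4)·7 + (1/4)·(-1/2) + (1/2)·(-10) = -27/8.

(3/2, -27/8)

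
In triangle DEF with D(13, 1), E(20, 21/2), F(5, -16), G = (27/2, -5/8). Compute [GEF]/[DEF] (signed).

[DEF] = ½·(13·(21/2−(-16)) + 20·(-16−1) + 5·(1−(21/2))) = ½·(689/2 − 340 − 95/2) = -43/2.
[GEF] = ½·((27/2)·(21/2−(-16)) + 20·(-16−(-5/8)) + 5·(-5/8−(21/2))) = ½·(1431/4 − 615/2 − 445/8) = -43/16, so the ratio is (-43/16)/(-43/2) = 1/8.

1/8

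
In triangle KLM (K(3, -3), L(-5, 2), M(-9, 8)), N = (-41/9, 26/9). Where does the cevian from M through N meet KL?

Barycentric coordinates of N with respect to KLM: (2/9, 4/9, 1/3).
On side KL the M-coordinate is zero; dropping N's M-weight 1/3 and renormalizing the remaining 2/9 : 4/9 gives weights 1/3, 2/3 on K, L.
J = (1/3)·(3, -3) + (2/3)·(-5, 2) = (-7/3, 1/3).

(-7/3, 1/3)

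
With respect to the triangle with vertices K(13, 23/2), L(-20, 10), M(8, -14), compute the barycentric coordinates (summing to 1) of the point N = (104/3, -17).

Signed area of the reference triangle: [KLM] = ½·(13·(10−(-14)) + (-20)·(-14−(23/2)) + 8·(23/2−10)) = ½·(312 + 510 + 12) = 417.
[NLM] = ½·((104/3)·(10−(-14)) + (-20)·(-14−(-17)) + 8·(-17−10)) = ½·(832 − 60 − 216) = 278, so the K-coordinate is 278/417 = 2/3.
[KNM] = ½·(13·(-17−(-14)) + (104/3)·(-14−(23/2)) + 8·(23/2−(-17))) = ½·(-39 − 884 + 228) = -695/2, so the L-coordinate is -5/6.
[KLN] = ½·(13·(10−(-17)) + (-20)·(-17−(23/2)) + (104/3)·(23/2−10)) = ½·(351 + 570 + 52) = 973/2, so the M-coordinate is 7/6.
Check: 2/3 − 5/6 + 7/6 = 1.

(2/3, -5/6, 7/6)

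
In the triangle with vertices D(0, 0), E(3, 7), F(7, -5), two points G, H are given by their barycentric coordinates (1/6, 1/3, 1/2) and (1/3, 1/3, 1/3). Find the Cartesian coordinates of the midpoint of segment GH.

Barycentric coordinates of the midpoint are the average: (1/4, 1/3, 5/12).
Converting: (1/4)·D + (1/3)·E + (5/12)·F = (47/12, 1/4).

(47/12, 1/4)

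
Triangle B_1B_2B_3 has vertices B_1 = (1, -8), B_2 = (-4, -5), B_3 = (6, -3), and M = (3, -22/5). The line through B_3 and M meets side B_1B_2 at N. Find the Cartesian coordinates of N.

(-3/2, -13/2)

Barycentric coordinates of M with respect to B_1B_2B_3: (1/5, 1/5, 3/5).
On side B_1B_2 the B_3-coordinate is zero; dropping M's B_3-weight 3/5 and renormalizing the remaining 1/5 : 1/5 gives weights 1/2, 1/2 on B_1, B_2.
N = (1/2)·(1, -8) + (1/2)·(-4, -5) = (-3/2, -13/2).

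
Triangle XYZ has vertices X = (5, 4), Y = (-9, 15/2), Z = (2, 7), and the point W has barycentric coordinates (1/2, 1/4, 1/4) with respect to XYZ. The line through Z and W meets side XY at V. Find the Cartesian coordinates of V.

Line ZW meets XY where the Z-coordinate vanishes; zeroing W's Z-weight and renormalizing leaves X, Y-weights 1/2 : 1/4 → (2/3, 1/3).
So V = (2/3)·X + (1/3)·Y = (1/3, 31/6).

(1/3, 31/6)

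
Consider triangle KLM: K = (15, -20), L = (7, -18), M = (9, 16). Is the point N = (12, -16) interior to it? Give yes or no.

yes

Barycentric coordinates of N: (83/138, 7/23, 13/138).
The three coordinates are positive, positive, positive; a point is interior exactly when all three are positive.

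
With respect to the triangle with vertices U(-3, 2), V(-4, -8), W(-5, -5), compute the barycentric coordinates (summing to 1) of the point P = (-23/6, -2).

Signed area of the reference triangle: [UVW] = ½·((-3)·(-8−(-5)) + (-4)·(-5−2) + (-5)·(2−(-8))) = ½·(9 + 28 − 50) = -13/2.
[PVW] = ½·((-23/6)·(-8−(-5)) + (-4)·(-5−(-2)) + (-5)·(-2−(-8))) = ½·(23/2 + 12 − 30) = -13/4, so the U-coordinate is (-13/4)/(-13/2) = 1/2.
[UPW] = ½·((-3)·(-2−(-5)) + (-23/6)·(-5−2) + (-5)·(2−(-2))) = ½·(-9 + 161/6 − 20) = -13/12, so the V-coordinate is 1/6.
[UVP] = ½·((-3)·(-8−(-2)) + (-4)·(-2−2) + (-23/6)·(2−(-8))) = ½·(18 + 16 − 115/3) = -13/6, so the W-coordinate is 1/3.

(1/2, 1/6, 1/3)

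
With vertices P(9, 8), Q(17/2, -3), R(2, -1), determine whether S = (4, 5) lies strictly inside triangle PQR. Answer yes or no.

Barycentric coordinates of S: (86/145, -48/145, 107/145).
The three coordinates are positive, negative, positive; a point is interior exactly when all three are positive.

no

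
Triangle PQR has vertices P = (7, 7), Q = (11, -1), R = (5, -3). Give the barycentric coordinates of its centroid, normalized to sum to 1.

(1/3, 1/3, 1/3)

The centroid is the average of the vertices, so each weight is 1/3.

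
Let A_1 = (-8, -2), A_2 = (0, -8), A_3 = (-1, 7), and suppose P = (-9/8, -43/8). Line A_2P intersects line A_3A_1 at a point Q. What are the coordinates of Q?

Barycentric coordinates of P with respect to A_1A_2A_3: (1/8, 3/4, 1/8).
On side A_3A_1 the A_2-coordinate is zero; dropping P's A_2-weight 3/4 and renormalizing the remaining 1/8 : 1/8 gives weights 1/2, 1/2 on A_3, A_1.
Q = (1/2)·(-1, 7) + (1/2)·(-8, -2) = (-9/2, 5/2).

(-9/2, 5/2)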